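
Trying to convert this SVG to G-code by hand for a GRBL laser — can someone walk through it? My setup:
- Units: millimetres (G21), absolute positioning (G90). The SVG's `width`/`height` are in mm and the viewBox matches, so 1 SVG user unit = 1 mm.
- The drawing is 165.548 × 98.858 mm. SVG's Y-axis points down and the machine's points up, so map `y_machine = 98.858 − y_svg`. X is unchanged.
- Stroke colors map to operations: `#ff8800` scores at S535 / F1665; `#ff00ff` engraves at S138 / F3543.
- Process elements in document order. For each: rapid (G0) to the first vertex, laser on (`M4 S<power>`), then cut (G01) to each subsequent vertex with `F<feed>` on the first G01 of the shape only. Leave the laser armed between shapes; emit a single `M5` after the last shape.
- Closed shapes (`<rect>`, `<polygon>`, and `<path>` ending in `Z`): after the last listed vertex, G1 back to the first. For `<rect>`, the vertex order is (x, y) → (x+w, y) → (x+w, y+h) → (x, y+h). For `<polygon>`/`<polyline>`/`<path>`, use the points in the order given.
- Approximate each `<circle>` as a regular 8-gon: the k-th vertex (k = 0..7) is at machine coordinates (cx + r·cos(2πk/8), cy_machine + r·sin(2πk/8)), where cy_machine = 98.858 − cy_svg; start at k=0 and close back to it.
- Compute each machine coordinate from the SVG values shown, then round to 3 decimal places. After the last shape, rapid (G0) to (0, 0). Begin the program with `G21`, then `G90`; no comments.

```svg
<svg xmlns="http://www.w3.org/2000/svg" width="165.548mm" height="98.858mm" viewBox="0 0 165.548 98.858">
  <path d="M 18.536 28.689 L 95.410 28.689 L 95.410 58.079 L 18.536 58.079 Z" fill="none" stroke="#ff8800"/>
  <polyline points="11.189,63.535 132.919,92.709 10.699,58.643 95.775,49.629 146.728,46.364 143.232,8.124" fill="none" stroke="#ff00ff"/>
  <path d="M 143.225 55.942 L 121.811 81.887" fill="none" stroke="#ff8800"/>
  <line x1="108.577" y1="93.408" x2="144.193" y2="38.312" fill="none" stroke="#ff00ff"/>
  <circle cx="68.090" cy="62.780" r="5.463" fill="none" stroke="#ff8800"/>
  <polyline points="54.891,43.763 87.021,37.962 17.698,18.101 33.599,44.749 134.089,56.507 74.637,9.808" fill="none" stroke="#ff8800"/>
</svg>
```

G21
G90
G0 X18.536 Y70.169
M4 S535
G01 X95.410 Y70.169 F1665
G01 X95.410 Y40.779
G01 X18.536 Y40.779
G01 X18.536 Y70.169
G0 X11.189 Y35.323
M4 S138
G01 X132.919 Y6.149 F3543
G01 X10.699 Y40.215
G01 X95.775 Y49.229
G01 X146.728 Y52.494
G01 X143.232 Y90.734
G0 X143.225 Y42.916
M4 S535
G01 X121.811 Y16.971 F1665
G0 X108.577 Y5.450
M4 S138
G01 X144.193 Y60.546 F3543
G0 X73.553 Y36.078
M4 S535
G01 X71.953 Y39.941 F1665
G01 X68.090 Y41.541
G01 X64.227 Y39.941
G01 X62.627 Y36.078
G01 X64.227 Y32.215
G01 X68.090 Y30.615
G01 X71.953 Y32.215
G01 X73.553 Y36.078
G0 X54.891 Y55.095
M4 S535
G01 X87.021 Y60.896 F1665
G01 X17.698 Y80.757
G01 X33.599 Y54.109
G01 X134.089 Y42.351
G01 X74.637 Y89.050
M5
G0 X0.000 Y0.000

Since the viewBox matches the mm dimensions, user units are millimetres directly. The only transform is the Y-flip y_m = 98.858 − y_svg.

Shape 1 is a rectangle drawn with `<path>`. Its stroke #ff8800 means score at S535, F1665. After flipping Y the toolpath is (18.536,70.169) → (95.410,70.169) → (95.410,40.779) → (18.536,40.779) → (18.536,70.169), returning to the start.

Shape 2 is a open polyline drawn with `<polyline>`. Its stroke #ff00ff means engrave at S138, F3543. After flipping Y the toolpath is (11.189,35.323) → (132.919,6.149) → (10.699,40.215) → (95.775,49.229) → (146.728,52.494) → (143.232,90.734).

Shape 3 is a line segment drawn with `<path>`. Its stroke #ff8800 means score at S535, F1665. After flipping Y the toolpath is (143.225,42.916) → (121.811,16.971).

Shape 4 is a line segment drawn with `<line>`. Its stroke #ff00ff means engrave at S138, F3543. After flipping Y the toolpath is (108.577,5.450) → (144.193,60.546).

Shape 5 is a circle drawn with `<circle>`. Its stroke #ff8800 means score at S535, F1665. After flipping Y the toolpath is (73.553,36.078) → (71.953,39.941) → (68.090,41.541) → (64.227,39.941) → (62.627,36.078) → (64.227,32.215) → (68.090,30.615) → (71.953,32.215) → (73.553,36.078), returning to the start.

Shape 6 is a open polyline drawn with `<polyline>`. Its stroke #ff8800 means score at S535, F1665. After flipping Y the toolpath is (54.891,55.095) → (87.021,60.896) → (17.698,80.757) → (33.599,54.109) → (134.089,42.351) → (74.637,89.050).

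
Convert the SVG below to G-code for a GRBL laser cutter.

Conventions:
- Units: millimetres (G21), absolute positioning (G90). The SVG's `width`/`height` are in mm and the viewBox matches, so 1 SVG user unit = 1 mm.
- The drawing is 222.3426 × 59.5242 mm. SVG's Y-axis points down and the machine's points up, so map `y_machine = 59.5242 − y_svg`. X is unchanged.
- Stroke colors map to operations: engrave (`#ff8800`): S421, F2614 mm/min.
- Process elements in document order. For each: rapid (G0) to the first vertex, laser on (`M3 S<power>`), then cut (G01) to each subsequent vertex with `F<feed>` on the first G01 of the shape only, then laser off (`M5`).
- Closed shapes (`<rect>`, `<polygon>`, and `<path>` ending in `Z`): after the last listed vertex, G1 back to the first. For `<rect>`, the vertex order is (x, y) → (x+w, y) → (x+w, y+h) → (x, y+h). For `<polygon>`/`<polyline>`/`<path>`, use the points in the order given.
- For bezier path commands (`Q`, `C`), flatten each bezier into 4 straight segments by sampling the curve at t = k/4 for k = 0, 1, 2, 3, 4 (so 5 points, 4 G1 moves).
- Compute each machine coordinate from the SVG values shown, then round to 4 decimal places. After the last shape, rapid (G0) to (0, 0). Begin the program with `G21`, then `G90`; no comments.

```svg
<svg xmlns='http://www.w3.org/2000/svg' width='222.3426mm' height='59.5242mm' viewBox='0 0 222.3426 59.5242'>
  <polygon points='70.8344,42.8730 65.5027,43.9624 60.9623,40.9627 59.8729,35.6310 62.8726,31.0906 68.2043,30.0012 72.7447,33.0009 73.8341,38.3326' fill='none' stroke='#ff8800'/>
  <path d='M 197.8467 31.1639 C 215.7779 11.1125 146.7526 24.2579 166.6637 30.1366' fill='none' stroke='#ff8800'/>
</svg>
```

G21
G90
G0 X70.8344 Y16.6512
M3 S421
G01 X65.5027 Y15.5618 F2614
G01 X60.9623 Y18.5615
G01 X59.8729 Y23.8932
G01 X62.8726 Y28.4336
G01 X68.2043 Y29.5230
G01 X72.7447 Y26.5233
G01 X73.8341 Y21.1916
G01 X70.8344 Y16.6512
M5
G0 X197.8467 Y28.3603
M3 S421
G01 X197.7391 Y37.8067 F2614
G01 X181.5127 Y38.5977
G01 X165.6576 Y34.5269
G01 X166.6637 Y29.3876
M5
G0 X0.0000 Y0.0000

1 u = 1 mm; y_m = 59.5242 − y.

[1] `<polygon>` regular polygon, #ff8800→engrave S421 F2614: (70.8344,16.6512) → (65.5027,15.5618) → (60.9623,18.5615) → (59.8729,23.8932) → (62.8726,28.4336) → (68.2043,29.5230) → (72.7447,26.5233) → (73.8341,21.1916) → (70.8344,16.6512) (closed)

[2] `<path>` cubic bezier, #ff8800→engrave S421 F2614: (197.8467,28.3603) → (197.7391,37.8067) → (181.5127,38.5977) → (165.6576,34.5269) → (166.6637,29.3876)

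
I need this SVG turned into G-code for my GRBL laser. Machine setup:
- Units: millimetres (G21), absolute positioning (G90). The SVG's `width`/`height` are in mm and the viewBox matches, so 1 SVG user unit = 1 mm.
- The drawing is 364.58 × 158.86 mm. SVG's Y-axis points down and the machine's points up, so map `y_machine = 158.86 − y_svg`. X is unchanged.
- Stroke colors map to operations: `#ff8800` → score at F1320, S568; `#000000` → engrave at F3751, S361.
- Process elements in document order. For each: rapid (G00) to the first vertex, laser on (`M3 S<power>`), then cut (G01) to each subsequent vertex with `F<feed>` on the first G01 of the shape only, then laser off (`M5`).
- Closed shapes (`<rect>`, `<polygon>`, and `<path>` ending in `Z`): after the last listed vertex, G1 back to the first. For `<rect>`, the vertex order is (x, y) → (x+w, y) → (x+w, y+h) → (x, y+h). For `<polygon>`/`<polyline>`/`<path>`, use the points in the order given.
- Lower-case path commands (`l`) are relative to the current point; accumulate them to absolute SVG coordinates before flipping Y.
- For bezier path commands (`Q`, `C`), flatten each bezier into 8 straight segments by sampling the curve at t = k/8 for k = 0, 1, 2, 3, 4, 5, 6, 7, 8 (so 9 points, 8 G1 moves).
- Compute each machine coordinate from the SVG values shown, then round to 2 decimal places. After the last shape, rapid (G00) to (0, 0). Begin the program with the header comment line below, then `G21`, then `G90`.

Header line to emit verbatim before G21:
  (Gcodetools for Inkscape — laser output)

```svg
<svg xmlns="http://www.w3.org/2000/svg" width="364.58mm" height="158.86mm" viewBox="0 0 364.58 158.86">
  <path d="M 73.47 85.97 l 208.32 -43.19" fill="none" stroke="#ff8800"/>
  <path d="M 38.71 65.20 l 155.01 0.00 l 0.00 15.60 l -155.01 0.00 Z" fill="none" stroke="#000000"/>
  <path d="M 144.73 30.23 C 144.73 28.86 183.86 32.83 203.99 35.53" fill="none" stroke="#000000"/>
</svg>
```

(Gcodetools for Inkscape — laser output)
G21
G90
G00 X73.47 Y72.89
M3 S568
G01 X281.79 Y116.08 F1320
M5
G00 X38.71 Y93.66
M3 S361
G01 X193.72 Y93.66 F3751
G01 X193.72 Y78.06
G01 X38.71 Y78.06
G01 X38.71 Y93.66
M5
G00 X144.73 Y128.63
M3 S361
G01 X146.45 Y128.91 F3751
G01 X151.16 Y128.76
G01 X158.17 Y128.27
G01 X166.81 Y127.51
G01 X176.39 Y126.55
G01 X186.24 Y125.49
G01 X195.66 Y124.39
G01 X203.99 Y123.33
M5
G00 X0.00 Y0.00

1 u = 1 mm; y_m = 158.86 − y.

[1] `<path>` line segment, #ff8800→score S568 F1320: (73.47,72.89) → (281.79,116.08)

[2] `<path>` rectangle, #000000→engrave S361 F3751: (38.71,93.66) → (193.72,93.66) → (193.72,78.06) → (38.71,78.06) → (38.71,93.66) (closed)

[3] `<path>` cubic bezier, #000000→engrave S361 F3751: (144.73,128.63) → (146.45,128.91) → (151.16,128.76) → (158.17,128.27) → (166.81,127.51) → (176.39,126.55) → (186.24,125.49) → (195.66,124.39) → (203.99,123.33)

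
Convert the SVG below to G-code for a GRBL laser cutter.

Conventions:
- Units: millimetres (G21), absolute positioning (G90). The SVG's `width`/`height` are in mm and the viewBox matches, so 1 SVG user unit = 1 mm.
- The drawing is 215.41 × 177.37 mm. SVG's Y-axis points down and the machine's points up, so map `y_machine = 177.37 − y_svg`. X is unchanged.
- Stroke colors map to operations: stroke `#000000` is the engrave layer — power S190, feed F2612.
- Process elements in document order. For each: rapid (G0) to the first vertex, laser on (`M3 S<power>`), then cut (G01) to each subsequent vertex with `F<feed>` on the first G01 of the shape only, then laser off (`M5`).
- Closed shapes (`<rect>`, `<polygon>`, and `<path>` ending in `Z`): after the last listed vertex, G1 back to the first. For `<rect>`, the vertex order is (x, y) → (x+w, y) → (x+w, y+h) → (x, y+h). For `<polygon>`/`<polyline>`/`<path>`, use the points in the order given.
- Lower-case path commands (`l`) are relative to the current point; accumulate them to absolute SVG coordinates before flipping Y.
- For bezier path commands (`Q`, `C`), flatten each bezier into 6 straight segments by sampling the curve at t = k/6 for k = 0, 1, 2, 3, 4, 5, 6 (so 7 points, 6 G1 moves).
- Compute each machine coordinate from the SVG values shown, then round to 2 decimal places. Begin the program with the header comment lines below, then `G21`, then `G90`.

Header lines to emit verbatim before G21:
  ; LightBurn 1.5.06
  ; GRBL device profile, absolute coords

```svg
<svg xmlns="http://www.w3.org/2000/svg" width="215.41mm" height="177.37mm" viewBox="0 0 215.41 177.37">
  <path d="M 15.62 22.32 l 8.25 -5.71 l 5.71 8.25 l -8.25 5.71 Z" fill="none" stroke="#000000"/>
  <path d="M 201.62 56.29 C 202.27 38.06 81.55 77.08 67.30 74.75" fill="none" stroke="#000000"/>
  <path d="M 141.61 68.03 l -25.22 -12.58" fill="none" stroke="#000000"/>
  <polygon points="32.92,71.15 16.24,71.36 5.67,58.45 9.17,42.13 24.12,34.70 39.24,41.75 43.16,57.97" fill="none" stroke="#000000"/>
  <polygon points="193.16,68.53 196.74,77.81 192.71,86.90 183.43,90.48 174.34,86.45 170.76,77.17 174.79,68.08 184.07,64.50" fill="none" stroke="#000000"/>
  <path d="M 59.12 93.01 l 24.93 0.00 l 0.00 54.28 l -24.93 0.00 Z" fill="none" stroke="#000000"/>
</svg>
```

; LightBurn 1.5.06
; GRBL device profile, absolute coords
G21
G90
G0 X15.62 Y155.05
M3 S190
G01 X23.87 Y160.76 F2612
G01 X29.58 Y152.51
G01 X21.33 Y146.80
G01 X15.62 Y155.05
M5
G0 X201.62 Y121.08
M3 S190
G01 X192.89 Y125.88 F2612
G01 X170.25 Y123.88
G01 X140.05 Y117.81
G01 X108.60 Y110.42
G01 X82.24 Y104.44
G01 X67.30 Y102.62
M5
G0 X141.61 Y109.34
M3 S190
G01 X116.39 Y121.92 F2612
M5
G0 X32.92 Y106.22
M3 S190
G01 X16.24 Y106.01 F2612
G01 X5.67 Y118.92
G01 X9.17 Y135.24
G01 X24.12 Y142.67
G01 X39.24 Y135.62
G01 X43.16 Y119.40
G01 X32.92 Y106.22
M5
G0 X193.16 Y108.84
M3 S190
G01 X196.74 Y99.56 F2612
G01 X192.71 Y90.47
G01 X183.43 Y86.89
G01 X174.34 Y90.92
G01 X170.76 Y100.20
G01 X174.79 Y109.29
G01 X184.07 Y112.87
G01 X193.16 Y108.84
M5
G0 X59.12 Y84.36
M3 S190
G01 X84.05 Y84.36 F2612
G01 X84.05 Y30.08
G01 X59.12 Y30.08
G01 X59.12 Y84.36
M5

1 u = 1 mm; y_m = 177.37 − y.

[1] `<path>` regular polygon, #000000→engrave S190 F2612: (15.62,155.05) → (23.87,160.76) → (29.58,152.51) → (21.33,146.80) → (15.62,155.05) (closed)

[2] `<path>` cubic bezier, #000000→engrave S190 F2612: (201.62,121.08) → (192.89,125.88) → (170.25,123.88) → (140.05,117.81) → (108.60,110.42) → (82.24,104.44) → (67.30,102.62)

[3] `<path>` line segment, #000000→engrave S190 F2612: (141.61,109.34) → (116.39,121.92)

[4] `<polygon>` regular polygon, #000000→engrave S190 F2612: (32.92,106.22) → (16.24,106.01) → (5.67,118.92) → (9.17,135.24) → (24.12,142.67) → (39.24,135.62) → (43.16,119.40) → (32.92,106.22) (closed)

[5] `<polygon>` regular polygon, #000000→engrave S190 F2612: (193.16,108.84) → (196.74,99.56) → (192.71,90.47) → (183.43,86.89) → (174.34,90.92) → (170.76,100.20) → (174.79,109.29) → (184.07,112.87) → (193.16,108.84) (closed)

[6] `<path>` rectangle, #000000→engrave S190 F2612: (59.12,84.36) → (84.05,84.36) → (84.05,30.08) → (59.12,30.08) → (59.12,84.36) (closed)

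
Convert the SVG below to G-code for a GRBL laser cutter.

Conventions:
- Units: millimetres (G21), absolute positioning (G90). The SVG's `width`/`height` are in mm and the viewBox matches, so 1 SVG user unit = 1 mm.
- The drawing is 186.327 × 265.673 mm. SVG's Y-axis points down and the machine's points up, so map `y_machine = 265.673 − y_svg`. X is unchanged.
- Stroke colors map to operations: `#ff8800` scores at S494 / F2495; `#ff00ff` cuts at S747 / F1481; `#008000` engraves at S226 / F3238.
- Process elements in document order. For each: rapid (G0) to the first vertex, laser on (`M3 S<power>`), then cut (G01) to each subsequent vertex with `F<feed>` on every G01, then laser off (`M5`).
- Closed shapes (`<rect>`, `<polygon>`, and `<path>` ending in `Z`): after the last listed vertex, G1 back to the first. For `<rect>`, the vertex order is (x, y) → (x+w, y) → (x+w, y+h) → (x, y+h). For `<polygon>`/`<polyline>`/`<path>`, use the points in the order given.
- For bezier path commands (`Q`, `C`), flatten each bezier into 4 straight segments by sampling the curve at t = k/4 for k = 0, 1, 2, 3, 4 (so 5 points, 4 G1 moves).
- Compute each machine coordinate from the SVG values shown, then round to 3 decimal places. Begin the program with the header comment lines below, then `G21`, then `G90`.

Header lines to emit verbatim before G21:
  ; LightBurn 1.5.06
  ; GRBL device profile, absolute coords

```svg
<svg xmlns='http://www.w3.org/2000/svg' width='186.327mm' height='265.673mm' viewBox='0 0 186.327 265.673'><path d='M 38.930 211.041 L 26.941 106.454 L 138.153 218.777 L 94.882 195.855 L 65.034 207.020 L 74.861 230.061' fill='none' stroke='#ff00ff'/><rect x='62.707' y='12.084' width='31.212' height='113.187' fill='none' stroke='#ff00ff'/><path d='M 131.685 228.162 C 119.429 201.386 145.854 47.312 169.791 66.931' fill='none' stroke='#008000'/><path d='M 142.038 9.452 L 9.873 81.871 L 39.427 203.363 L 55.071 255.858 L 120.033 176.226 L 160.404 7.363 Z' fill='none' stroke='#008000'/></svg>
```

; LightBurn 1.5.06
; GRBL device profile, absolute coords
G21
G90
G0 X38.930 Y54.632
M3 S747
G01 X26.941 Y159.219 F1481
G01 X138.153 Y46.896 F1481
G01 X94.882 Y69.818 F1481
G01 X65.034 Y58.653 F1481
G01 X74.861 Y35.612 F1481
M5
G0 X62.707 Y253.589
M3 S747
G01 X93.919 Y253.589 F1481
G01 X93.919 Y140.402 F1481
G01 X62.707 Y140.402 F1481
G01 X62.707 Y253.589 F1481
M5
G0 X131.685 Y37.511
M3 S226
G01 X129.102 Y76.758 F3238
G01 X137.166 Y135.525 F3238
G01 X152.015 Y185.592 F3238
G01 X169.791 Y198.742 F3238
M5
G0 X142.038 Y256.221
M3 S226
G01 X9.873 Y183.802 F3238
G01 X39.427 Y62.310 F3238
G01 X55.071 Y9.815 F3238
G01 X120.033 Y89.447 F3238
G01 X160.404 Y258.310 F3238
G01 X142.038 Y256.221 F3238
M5

Since the viewBox matches the mm dimensions, user units are millimetres directly. The only transform is the Y-flip y_m = 265.673 − y_svg.

Shape 1 is a open polyline drawn with `<path>`. Its stroke #ff00ff means cut at S747, F1481. After flipping Y the toolpath is (38.930,54.632) → (26.941,159.219) → (138.153,46.896) → (94.882,69.818) → (65.034,58.653) → (74.861,35.612).

Shape 2 is a rectangle drawn with `<rect>`. Its stroke #ff00ff means cut at S747, F1481. After flipping Y the toolpath is (62.707,253.589) → (93.919,253.589) → (93.919,140.402) → (62.707,140.402) → (62.707,253.589), returning to the start.

Shape 3 is a cubic bezier drawn with `<path>`. Its stroke #008000 means engrave at S226, F3238. After flipping Y the toolpath is (131.685,37.511) → (129.102,76.758) → (137.166,135.525) → (152.015,185.592) → (169.791,198.742).

Shape 4 is a closed polygon drawn with `<path>`. Its stroke #008000 means engrave at S226, F3238. After flipping Y the toolpath is (142.038,256.221) → (9.873,183.802) → (39.427,62.310) → (55.071,9.815) → (120.033,89.447) → (160.404,258.310) → (142.038,256.221), returning to the start.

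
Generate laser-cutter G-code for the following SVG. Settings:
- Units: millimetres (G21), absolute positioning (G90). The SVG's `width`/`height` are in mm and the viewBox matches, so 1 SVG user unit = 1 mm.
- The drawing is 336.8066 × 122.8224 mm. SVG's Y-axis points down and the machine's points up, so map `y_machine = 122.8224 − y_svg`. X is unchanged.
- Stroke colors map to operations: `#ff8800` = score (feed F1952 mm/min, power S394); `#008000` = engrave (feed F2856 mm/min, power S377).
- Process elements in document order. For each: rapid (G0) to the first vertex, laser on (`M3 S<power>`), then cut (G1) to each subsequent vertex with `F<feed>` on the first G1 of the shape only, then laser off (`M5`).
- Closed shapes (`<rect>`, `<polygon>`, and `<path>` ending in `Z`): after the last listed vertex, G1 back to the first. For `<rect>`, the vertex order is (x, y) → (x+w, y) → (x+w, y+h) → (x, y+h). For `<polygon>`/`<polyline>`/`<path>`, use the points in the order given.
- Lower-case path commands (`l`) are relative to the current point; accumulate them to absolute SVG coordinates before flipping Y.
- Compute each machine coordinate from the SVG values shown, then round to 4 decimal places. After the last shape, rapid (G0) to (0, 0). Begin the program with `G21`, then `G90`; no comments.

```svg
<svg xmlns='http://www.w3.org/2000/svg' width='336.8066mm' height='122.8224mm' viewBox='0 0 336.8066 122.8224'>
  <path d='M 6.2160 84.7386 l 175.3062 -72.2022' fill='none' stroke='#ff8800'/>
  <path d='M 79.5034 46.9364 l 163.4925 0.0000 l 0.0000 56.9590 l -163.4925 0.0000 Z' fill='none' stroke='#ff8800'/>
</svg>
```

G21
G90
G0 X6.2160 Y38.0838
M3 S394
G1 X181.5222 Y110.2860 F1952
M5
G0 X79.5034 Y75.8860
M3 S394
G1 X242.9959 Y75.8860 F1952
G1 X242.9959 Y18.9270
G1 X79.5034 Y18.9270
G1 X79.5034 Y75.8860
M5
G0 X0.0000 Y0.0000

Since the viewBox matches the mm dimensions, user units are millimetres directly. The only transform is the Y-flip y_m = 122.8224 − y_svg.

Shape 1 is a line segment drawn with `<path>`. Its stroke #ff8800 means score at S394, F1952. After flipping Y the toolpath is (6.2160,38.0838) → (181.5222,110.2860).

Shape 2 is a rectangle drawn with `<path>`. Its stroke #ff8800 means score at S394, F1952. After flipping Y the toolpath is (79.5034,75.8860) → (242.9959,75.8860) → (242.9959,18.9270) → (79.5034,18.9270) → (79.5034,75.8860), returning to the start.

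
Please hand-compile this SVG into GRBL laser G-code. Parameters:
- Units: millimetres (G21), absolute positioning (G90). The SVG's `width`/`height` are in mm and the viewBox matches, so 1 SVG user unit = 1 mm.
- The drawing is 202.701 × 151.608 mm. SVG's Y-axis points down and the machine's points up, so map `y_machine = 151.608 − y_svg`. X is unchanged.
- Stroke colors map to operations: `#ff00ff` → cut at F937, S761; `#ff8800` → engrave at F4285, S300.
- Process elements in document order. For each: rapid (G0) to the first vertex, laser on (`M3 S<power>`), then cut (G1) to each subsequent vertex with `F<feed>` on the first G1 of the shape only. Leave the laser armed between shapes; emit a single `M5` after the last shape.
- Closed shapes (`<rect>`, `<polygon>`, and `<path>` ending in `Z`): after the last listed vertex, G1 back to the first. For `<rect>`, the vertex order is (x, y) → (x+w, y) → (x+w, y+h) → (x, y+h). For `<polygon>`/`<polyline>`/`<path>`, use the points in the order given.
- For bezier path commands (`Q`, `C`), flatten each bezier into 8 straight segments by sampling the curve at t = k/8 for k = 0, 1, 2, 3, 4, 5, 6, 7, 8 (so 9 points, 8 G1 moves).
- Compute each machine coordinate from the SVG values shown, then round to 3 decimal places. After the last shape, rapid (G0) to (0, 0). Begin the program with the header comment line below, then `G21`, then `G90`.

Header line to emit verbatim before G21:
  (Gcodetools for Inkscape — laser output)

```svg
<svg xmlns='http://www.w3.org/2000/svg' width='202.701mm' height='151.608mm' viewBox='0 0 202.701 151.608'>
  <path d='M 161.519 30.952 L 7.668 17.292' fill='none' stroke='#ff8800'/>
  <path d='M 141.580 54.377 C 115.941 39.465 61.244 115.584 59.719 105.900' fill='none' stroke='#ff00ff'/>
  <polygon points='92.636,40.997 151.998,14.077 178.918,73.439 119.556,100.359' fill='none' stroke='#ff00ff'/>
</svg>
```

(Gcodetools for Inkscape — laser output)
G21
G90
G0 X161.519 Y120.656
M3 S300
G1 X7.668 Y134.316 F4285
G0 X141.580 Y97.231
M3 S761
G1 X130.764 Y98.901 F937
G1 X118.187 Y94.110
G1 X104.814 Y84.929
G1 X91.607 Y73.430
G1 X79.530 Y61.686
G1 X69.548 Y51.770
G1 X62.623 Y45.753
G1 X59.719 Y45.708
G0 X92.636 Y110.611
M3 S761
G1 X151.998 Y137.531 F937
G1 X178.918 Y78.169
G1 X119.556 Y51.249
G1 X92.636 Y110.611
M5
G0 X0.000 Y0.000

1 u = 1 mm; y_m = 151.608 − y.

[1] `<path>` line segment, #ff8800→engrave S300 F4285: (161.519,120.656) → (7.668,134.316)

[2] `<path>` cubic bezier, #ff00ff→cut S761 F937: (141.580,97.231) → (130.764,98.901) → (118.187,94.110) → (104.814,84.929) → (91.607,73.430) → (79.530,61.686) → (69.548,51.770) → (62.623,45.753) → (59.719,45.708)

[3] `<polygon>` regular polygon, #ff00ff→cut S761 F937: (92.636,110.611) → (151.998,137.531) → (178.918,78.169) → (119.556,51.249) → (92.636,110.611) (closed)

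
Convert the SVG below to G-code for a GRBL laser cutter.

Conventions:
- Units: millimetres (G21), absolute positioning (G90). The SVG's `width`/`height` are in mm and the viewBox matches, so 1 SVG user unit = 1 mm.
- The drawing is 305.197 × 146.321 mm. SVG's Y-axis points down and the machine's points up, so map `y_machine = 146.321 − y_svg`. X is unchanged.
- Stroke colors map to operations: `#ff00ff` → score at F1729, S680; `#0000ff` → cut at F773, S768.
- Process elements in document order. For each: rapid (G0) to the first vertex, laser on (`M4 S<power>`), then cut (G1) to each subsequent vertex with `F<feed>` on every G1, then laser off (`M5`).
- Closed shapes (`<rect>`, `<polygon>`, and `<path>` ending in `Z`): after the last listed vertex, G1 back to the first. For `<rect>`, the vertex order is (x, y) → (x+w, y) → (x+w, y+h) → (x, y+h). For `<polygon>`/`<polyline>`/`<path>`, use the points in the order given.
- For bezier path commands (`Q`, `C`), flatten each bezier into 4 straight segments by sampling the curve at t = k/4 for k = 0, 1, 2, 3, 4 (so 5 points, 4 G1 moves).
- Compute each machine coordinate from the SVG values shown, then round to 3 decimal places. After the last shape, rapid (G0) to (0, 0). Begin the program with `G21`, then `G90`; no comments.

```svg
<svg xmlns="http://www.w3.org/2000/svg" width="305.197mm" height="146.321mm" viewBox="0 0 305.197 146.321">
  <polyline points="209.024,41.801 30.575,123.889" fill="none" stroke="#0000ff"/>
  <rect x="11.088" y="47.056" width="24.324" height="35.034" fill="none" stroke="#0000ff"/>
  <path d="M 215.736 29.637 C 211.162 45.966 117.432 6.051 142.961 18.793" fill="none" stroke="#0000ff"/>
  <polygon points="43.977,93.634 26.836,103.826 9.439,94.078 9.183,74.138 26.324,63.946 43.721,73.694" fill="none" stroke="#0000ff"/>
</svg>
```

G21
G90
G0 X209.024 Y104.520
M4 S768
G1 X30.575 Y22.432 F773
M5
G0 X11.088 Y99.265
M4 S768
G1 X35.412 Y99.265 F773
G1 X35.412 Y64.231 F773
G1 X11.088 Y64.231 F773
G1 X11.088 Y99.265 F773
M5
G0 X215.736 Y116.684
M4 S768
G1 X198.845 Y113.281 F773
G1 X168.060 Y120.761 F773
G1 X142.919 Y128.913 F773
G1 X142.961 Y127.528 F773
M5
G0 X43.977 Y52.687
M4 S768
G1 X26.836 Y42.495 F773
G1 X9.439 Y52.243 F773
G1 X9.183 Y72.183 F773
G1 X26.324 Y82.375 F773
G1 X43.721 Y72.627 F773
G1 X43.977 Y52.687 F773
M5
G0 X0.000 Y0.000

viewBox `0 0 305.197 146.321` with mm width/height → 1 unit = 1 mm. Flip: y_m = 146.321 − y_svg.

**Shape 1** — `<polyline>` line segment, stroke `#0000ff` → cut (S768, F773). Machine vertices: (209.024,104.520) → (30.575,22.432). Open path.

**Shape 2** — `<rect>` rectangle, stroke `#0000ff` → cut (S768, F773). Machine vertices: (11.088,99.265) → (35.412,99.265) → (35.412,64.231) → (11.088,64.231) → (11.088,99.265). Closed: final G1 returns to the first vertex.

**Shape 3** — `<path>` cubic bezier, stroke `#0000ff` → cut (S768, F773). Control points (SVG): P0=(215.736,29.637), P1=(211.162,45.966), P2=(117.432,6.051), P3=(142.961,18.793); sampled at t=k/4. Machine vertices: (215.736,116.684) → (198.845,113.281) → (168.060,120.761) → (142.919,128.913) → (142.961,127.528). Open path.

**Shape 4** — `<polygon>` regular polygon, stroke `#0000ff` → cut (S768, F773). Machine vertices: (43.977,52.687) → (26.836,42.495) → (9.439,52.243) → (9.183,72.183) → (26.324,82.375) → (43.721,72.627) → (43.977,52.687). Closed: final G1 returns to the first vertex.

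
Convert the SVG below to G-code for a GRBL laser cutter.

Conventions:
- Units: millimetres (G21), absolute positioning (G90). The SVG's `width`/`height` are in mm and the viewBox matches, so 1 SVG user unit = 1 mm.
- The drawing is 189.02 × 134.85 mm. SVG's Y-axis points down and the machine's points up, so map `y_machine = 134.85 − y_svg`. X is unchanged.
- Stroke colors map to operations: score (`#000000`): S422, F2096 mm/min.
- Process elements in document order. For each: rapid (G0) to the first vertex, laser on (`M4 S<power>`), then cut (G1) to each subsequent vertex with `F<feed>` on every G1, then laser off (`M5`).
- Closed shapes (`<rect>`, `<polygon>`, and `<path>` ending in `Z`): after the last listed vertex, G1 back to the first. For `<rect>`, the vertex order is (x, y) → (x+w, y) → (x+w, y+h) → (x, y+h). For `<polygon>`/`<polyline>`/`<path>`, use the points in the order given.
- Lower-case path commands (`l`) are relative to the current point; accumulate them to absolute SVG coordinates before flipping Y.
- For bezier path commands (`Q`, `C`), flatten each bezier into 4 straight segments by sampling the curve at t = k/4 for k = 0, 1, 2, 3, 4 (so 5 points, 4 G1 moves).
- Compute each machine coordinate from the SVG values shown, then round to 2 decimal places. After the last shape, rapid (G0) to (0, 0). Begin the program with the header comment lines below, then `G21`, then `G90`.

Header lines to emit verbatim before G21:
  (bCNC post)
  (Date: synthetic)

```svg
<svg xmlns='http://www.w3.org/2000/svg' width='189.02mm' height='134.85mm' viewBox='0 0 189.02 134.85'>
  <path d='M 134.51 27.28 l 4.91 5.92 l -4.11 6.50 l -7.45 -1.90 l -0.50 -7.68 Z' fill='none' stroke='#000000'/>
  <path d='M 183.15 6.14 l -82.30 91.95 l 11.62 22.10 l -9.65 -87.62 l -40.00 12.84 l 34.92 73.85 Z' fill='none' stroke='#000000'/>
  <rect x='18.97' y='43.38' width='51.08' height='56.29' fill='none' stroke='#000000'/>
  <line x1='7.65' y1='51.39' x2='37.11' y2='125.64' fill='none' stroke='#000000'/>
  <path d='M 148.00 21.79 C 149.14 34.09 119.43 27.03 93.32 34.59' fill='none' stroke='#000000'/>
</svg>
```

(bCNC post)
(Date: synthetic)
G21
G90
G0 X134.51 Y107.57
M4 S422
G1 X139.42 Y101.65 F2096
G1 X135.31 Y95.15 F2096
G1 X127.86 Y97.05 F2096
G1 X127.36 Y104.73 F2096
G1 X134.51 Y107.57 F2096
M5
G0 X183.15 Y128.71
M4 S422
G1 X100.85 Y36.76 F2096
G1 X112.47 Y14.66 F2096
G1 X102.82 Y102.28 F2096
G1 X62.82 Y89.44 F2096
G1 X97.74 Y15.59 F2096
G1 X183.15 Y128.71 F2096
M5
G0 X18.97 Y91.47
M4 S422
G1 X70.05 Y91.47 F2096
G1 X70.05 Y35.18 F2096
G1 X18.97 Y35.18 F2096
G1 X18.97 Y91.47 F2096
M5
G0 X7.65 Y83.46
M4 S422
G1 X37.11 Y9.21 F2096
M5
G0 X148.00 Y113.06
M4 S422
G1 X143.61 Y106.93 F2096
G1 X130.88 Y104.88 F2096
G1 X113.04 Y103.72 F2096
G1 X93.32 Y100.26 F2096
M5
G0 X0.00 Y0.00

Since the viewBox matches the mm dimensions, user units are millimetres directly. The only transform is the Y-flip y_m = 134.85 − y_svg.

Shape 1 is a regular polygon drawn with `<path>`. Its stroke #000000 means score at S422, F2096. After flipping Y the toolpath is (134.51,107.57) → (139.42,101.65) → (135.31,95.15) → (127.86,97.05) → (127.36,104.73) → (134.51,107.57), returning to the start.

Shape 2 is a closed polygon drawn with `<path>`. Its stroke #000000 means score at S422, F2096. After flipping Y the toolpath is (183.15,128.71) → (100.85,36.76) → (112.47,14.66) → (102.82,102.28) → (62.82,89.44) → (97.74,15.59) → (183.15,128.71), returning to the start.

Shape 3 is a rectangle drawn with `<rect>`. Its stroke #000000 means score at S422, F2096. After flipping Y the toolpath is (18.97,91.47) → (70.05,91.47) → (70.05,35.18) → (18.97,35.18) → (18.97,91.47), returning to the start.

Shape 4 is a line segment drawn with `<line>`. Its stroke #000000 means score at S422, F2096. After flipping Y the toolpath is (7.65,83.46) → (37.11,9.21).

Shape 5 is a cubic bezier drawn with `<path>`. Its stroke #000000 means score at S422, F2096. After flipping Y the toolpath is (148.00,113.06) → (143.61,106.93) → (130.88,104.88) → (113.04,103.72) → (93.32,100.26).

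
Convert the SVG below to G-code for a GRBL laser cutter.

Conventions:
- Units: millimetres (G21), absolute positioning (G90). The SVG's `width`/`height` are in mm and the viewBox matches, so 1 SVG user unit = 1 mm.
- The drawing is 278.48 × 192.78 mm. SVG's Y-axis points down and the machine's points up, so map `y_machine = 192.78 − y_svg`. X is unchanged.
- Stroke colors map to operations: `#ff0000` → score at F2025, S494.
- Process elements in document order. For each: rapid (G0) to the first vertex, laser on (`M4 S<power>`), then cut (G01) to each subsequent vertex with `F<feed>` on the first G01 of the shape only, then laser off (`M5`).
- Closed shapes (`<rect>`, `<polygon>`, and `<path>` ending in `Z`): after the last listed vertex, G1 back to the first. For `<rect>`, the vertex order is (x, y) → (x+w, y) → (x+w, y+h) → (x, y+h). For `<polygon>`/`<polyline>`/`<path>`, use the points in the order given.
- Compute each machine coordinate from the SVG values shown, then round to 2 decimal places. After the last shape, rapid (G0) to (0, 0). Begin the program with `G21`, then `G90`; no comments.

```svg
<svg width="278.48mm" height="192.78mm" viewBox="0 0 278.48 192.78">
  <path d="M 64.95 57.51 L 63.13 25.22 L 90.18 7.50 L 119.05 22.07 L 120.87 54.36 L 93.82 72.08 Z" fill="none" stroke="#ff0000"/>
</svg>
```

viewBox `0 0 278.48 192.78` with mm width/height → 1 unit = 1 mm. Flip: y_m = 192.78 − y_svg.

**Shape 1** — `<path>` regular polygon, stroke `#ff0000` → score (S494, F2025). Machine vertices: (64.95,135.27) → (63.13,167.56) → (90.18,185.28) → (119.05,170.71) → (120.87,138.42) → (93.82,120.70) → (64.95,135.27). Closed: final G1 returns to the first vertex.

G21
G90
G0 X64.95 Y135.27
M4 S494
G01 X63.13 Y167.56 F2025
G01 X90.18 Y185.28
G01 X119.05 Y170.71
G01 X120.87 Y138.42
G01 X93.82 Y120.70
G01 X64.95 Y135.27
M5
G0 X0.00 Y0.00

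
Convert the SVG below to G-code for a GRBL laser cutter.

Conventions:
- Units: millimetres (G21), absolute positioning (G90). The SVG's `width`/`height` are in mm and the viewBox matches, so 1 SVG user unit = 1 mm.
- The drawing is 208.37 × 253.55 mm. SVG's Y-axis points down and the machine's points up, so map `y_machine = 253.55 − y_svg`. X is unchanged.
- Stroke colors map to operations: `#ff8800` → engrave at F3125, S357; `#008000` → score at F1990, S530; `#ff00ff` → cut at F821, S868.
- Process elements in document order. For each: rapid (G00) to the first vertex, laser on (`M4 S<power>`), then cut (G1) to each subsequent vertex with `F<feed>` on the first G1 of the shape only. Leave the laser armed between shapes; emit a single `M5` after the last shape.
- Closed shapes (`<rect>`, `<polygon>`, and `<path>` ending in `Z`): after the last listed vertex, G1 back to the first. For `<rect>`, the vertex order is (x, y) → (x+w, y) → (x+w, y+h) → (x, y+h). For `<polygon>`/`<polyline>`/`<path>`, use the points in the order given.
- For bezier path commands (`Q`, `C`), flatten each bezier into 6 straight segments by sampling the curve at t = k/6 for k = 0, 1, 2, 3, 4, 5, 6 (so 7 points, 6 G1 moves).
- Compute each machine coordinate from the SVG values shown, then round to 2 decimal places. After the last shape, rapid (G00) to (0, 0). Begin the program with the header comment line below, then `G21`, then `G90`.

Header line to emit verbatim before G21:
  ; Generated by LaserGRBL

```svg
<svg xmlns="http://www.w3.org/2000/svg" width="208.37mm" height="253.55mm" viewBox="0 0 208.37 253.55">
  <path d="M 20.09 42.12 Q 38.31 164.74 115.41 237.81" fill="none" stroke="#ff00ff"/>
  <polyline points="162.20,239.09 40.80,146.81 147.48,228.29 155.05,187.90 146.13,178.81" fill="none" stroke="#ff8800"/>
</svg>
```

Since the viewBox matches the mm dimensions, user units are millimetres directly. The only transform is the Y-flip y_m = 253.55 − y_svg.

Shape 1 is a quadratic bezier drawn with `<path>`. Its stroke #ff00ff means cut at S868, F821. After flipping Y the toolpath is (20.09,211.43) → (27.80,171.93) → (38.78,135.19) → (53.03,101.20) → (70.55,69.96) → (91.35,41.47) → (115.41,15.74).

Shape 2 is a open polyline drawn with `<polyline>`. Its stroke #ff8800 means engrave at S357, F3125. After flipping Y the toolpath is (162.20,14.46) → (40.80,106.74) → (147.48,25.26) → (155.05,65.65) → (146.13,74.74).

; Generated by LaserGRBL
G21
G90
G00 X20.09 Y211.43
M4 S868
G1 X27.80 Y171.93 F821
G1 X38.78 Y135.19
G1 X53.03 Y101.20
G1 X70.55 Y69.96
G1 X91.35 Y41.47
G1 X115.41 Y15.74
G00 X162.20 Y14.46
M4 S357
G1 X40.80 Y106.74 F3125
G1 X147.48 Y25.26
G1 X155.05 Y65.65
G1 X146.13 Y74.74
M5
G00 X0.00 Y0.00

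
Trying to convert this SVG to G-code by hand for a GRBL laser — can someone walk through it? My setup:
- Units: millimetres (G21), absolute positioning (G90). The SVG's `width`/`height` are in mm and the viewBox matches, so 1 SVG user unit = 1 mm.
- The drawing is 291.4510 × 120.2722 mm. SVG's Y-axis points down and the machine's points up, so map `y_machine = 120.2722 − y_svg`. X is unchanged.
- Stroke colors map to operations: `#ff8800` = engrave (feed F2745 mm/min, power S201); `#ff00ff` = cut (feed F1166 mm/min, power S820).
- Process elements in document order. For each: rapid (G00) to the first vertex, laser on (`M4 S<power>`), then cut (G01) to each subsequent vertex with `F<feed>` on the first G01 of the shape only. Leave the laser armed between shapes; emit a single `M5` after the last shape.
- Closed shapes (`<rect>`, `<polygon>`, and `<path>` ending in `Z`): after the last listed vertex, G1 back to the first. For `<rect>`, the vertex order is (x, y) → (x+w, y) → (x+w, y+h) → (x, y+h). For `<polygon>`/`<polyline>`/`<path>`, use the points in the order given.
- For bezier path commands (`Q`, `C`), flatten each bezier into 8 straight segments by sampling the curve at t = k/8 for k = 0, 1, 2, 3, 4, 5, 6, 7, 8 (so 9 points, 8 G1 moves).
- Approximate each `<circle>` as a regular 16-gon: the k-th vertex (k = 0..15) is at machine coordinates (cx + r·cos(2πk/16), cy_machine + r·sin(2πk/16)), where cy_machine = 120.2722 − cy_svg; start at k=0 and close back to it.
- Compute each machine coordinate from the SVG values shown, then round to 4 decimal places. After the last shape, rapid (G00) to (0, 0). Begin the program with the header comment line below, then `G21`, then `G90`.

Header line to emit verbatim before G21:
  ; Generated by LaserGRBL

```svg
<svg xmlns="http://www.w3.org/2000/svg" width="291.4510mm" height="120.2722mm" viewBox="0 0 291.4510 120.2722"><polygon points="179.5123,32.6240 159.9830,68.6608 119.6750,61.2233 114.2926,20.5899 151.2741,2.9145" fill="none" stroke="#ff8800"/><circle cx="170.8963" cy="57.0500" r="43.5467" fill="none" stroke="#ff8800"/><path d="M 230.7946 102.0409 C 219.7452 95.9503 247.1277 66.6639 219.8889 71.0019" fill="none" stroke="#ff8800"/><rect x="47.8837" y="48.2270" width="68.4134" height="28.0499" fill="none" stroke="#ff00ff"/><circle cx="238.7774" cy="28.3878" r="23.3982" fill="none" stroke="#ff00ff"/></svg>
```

; Generated by LaserGRBL
G21
G90
G00 X179.5123 Y87.6482
M4 S201
G01 X159.9830 Y51.6114 F2745
G01 X119.6750 Y59.0489
G01 X114.2926 Y99.6823
G01 X151.2741 Y117.3577
G01 X179.5123 Y87.6482
G00 X214.4430 Y63.2222
M4 S201
G01 X211.1282 Y79.8868 F2745
G01 X201.6885 Y94.0144
G01 X187.5609 Y103.4541
G01 X170.8963 Y106.7689
G01 X154.2317 Y103.4541
G01 X140.1041 Y94.0144
G01 X130.6644 Y79.8868
G01 X127.3496 Y63.2222
G01 X130.6644 Y46.5576
G01 X140.1041 Y32.4300
G01 X154.2317 Y22.9903
G01 X170.8963 Y19.6755
G01 X187.5609 Y22.9903
G01 X201.6885 Y32.4300
G01 X211.1282 Y46.5576
G01 X214.4430 Y63.2222
G00 X230.7946 Y18.2313
M4 S201
G01 X228.2708 Y21.4916 F2745
G01 X228.2596 Y26.2606
G01 X229.6704 Y31.8726
G01 X231.4128 Y37.6615
G01 X232.3963 Y42.9616
G01 X231.5305 Y47.1070
G01 X227.7248 Y49.4319
G01 X219.8889 Y49.2703
G00 X47.8837 Y72.0452
M4 S820
G01 X116.2971 Y72.0452 F1166
G01 X116.2971 Y43.9953
G01 X47.8837 Y43.9953
G01 X47.8837 Y72.0452
G00 X262.1756 Y91.8844
M4 S820
G01 X260.3945 Y100.8385 F1166
G01 X255.3224 Y108.4294
G01 X247.7315 Y113.5015
G01 X238.7774 Y115.2826
G01 X229.8233 Y113.5015
G01 X222.2324 Y108.4294
G01 X217.1603 Y100.8385
G01 X215.3792 Y91.8844
G01 X217.1603 Y82.9303
G01 X222.2324 Y75.3394
G01 X229.8233 Y70.2673
G01 X238.7774 Y68.4862
G01 X247.7315 Y70.2673
G01 X255.3224 Y75.3394
G01 X260.3945 Y82.9303
G01 X262.1756 Y91.8844
M5
G00 X0.0000 Y0.0000

Since the viewBox matches the mm dimensions, user units are millimetres directly. The only transform is the Y-flip y_m = 120.2722 − y_svg.

Shape 1 is a regular polygon drawn with `<polygon>`. Its stroke #ff8800 means engrave at S201, F2745. After flipping Y the toolpath is (179.5123,87.6482) → (159.9830,51.6114) → (119.6750,59.0489) → (114.2926,99.6823) → (151.2741,117.3577) → (179.5123,87.6482), returning to the start.

Shape 2 is a circle drawn with `<circle>`. Its stroke #ff8800 means engrave at S201, F2745. After flipping Y the toolpath is (214.4430,63.2222) → (211.1282,79.8868) → (201.6885,94.0144) → (187.5609,103.4541) → (170.8963,106.7689) → (154.2317,103.4541) → (140.1041,94.0144) → (130.6644,79.8868) → (127.3496,63.2222) → (130.6644,46.5576) → (140.1041,32.4300) → (154.2317,22.9903) → (170.8963,19.6755) → (187.5609,22.9903) → (201.6885,32.4300) → (211.1282,46.5576) → (214.4430,63.2222), returning to the start.

Shape 3 is a cubic bezier drawn with `<path>`. Its stroke #ff8800 means engrave at S201, F2745. After flipping Y the toolpath is (230.7946,18.2313) → (228.2708,21.4916) → (228.2596,26.2606) → (229.6704,31.8726) → (231.4128,37.6615) → (232.3963,42.9616) → (231.5305,47.1070) → (227.7248,49.4319) → (219.8889,49.2703).

Shape 4 is a rectangle drawn with `<rect>`. Its stroke #ff00ff means cut at S820, F1166. After flipping Y the toolpath is (47.8837,72.0452) → (116.2971,72.0452) → (116.2971,43.9953) → (47.8837,43.9953) → (47.8837,72.0452), returning to the start.

Shape 5 is a circle drawn with `<circle>`. Its stroke #ff00ff means cut at S820, F1166. After flipping Y the toolpath is (262.1756,91.8844) → (260.3945,100.8385) → (255.3224,108.4294) → (247.7315,113.5015) → (238.7774,115.2826) → (229.8233,113.5015) → (222.2324,108.4294) → (217.1603,100.8385) → (215.3792,91.8844) → (217.1603,82.9303) → (222.2324,75.3394) → (229.8233,70.2673) → (238.7774,68.4862) → (247.7315,70.2673) → (255.3224,75.3394) → (260.3945,82.9303) → (262.1756,91.8844), returning to the start.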